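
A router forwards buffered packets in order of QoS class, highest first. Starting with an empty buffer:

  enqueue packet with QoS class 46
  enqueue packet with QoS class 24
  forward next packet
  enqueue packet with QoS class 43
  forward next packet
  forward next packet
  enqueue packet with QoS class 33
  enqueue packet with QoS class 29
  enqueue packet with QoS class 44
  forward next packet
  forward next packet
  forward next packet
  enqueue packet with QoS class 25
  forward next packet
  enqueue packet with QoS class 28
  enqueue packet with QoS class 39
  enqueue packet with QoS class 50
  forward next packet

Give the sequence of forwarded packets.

insert 46 → {46}
insert 24 → {46, 24}
forward next packet → 46; now {24}
insert 43 → {43, 24}
forward next packet → 43; now {24}
forward next packet → 24; now {}
insert 33 → {33}
insert 29 → {33, 29}
insert 44 → {44, 33, 29}
forward next packet → 44; now {33, 29}
forward next packet → 33; now {29}
forward next packet → 29; now {}
insert 25 → {25}
forward next packet → 25; now {}
insert 28 → {28}
insert 39 → {39, 28}
insert 50 → {50, 39, 28}
forward next packet → 50; now {39, 28}

[46, 43, 24, 44, 33, 29, 25, 50]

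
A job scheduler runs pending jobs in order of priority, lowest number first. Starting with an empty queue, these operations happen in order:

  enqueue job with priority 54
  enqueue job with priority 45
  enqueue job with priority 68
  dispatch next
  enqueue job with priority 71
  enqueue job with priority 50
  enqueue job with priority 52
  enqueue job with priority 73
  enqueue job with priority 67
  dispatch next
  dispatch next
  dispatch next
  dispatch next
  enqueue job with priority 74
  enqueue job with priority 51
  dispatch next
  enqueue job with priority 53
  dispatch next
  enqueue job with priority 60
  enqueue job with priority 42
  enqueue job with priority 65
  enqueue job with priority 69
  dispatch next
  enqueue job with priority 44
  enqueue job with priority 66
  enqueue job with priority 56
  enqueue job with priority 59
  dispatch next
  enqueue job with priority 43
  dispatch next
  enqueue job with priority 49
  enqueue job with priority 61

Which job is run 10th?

43

insert 54 → {54}
insert 45 → {45, 54}
insert 68 → {45, 54, 68}
dispatch next → 45; now {54, 68}
insert 71 → {54, 68, 71}
insert 50 → {50, 54, 68, 71}
insert 52 → {50, 52, 54, 68, 71}
insert 73 → {50, 52, 54, 68, 71, 73}
insert 67 → {50, 52, 54, 67, 68, 71, 73}
dispatch next → 50; now {52, 54, 67, 68, 71, 73}
dispatch next → 52; now {54, 67, 68, 71, 73}
dispatch next → 54; now {67, 68, 71, 73}
dispatch next → 67; now {68, 71, 73}
insert 74 → {68, 71, 73, 74}
insert 51 → {51, 68, 71, 73, 74}
dispatch next → 51; now {68, 71, 73, 74}
insert 53 → {53, 68, 71, 73, 74}
dispatch next → 53; now {68, 71, 73, 74}
insert 60 → {60, 68, 71, 73, 74}
insert 42 → {42, 60, 68, 71, 73, 74}
insert 65 → {42, 60, 65, 68, 71, 73, 74}
insert 69 → {42, 60, 65, 68, 69, 71, 73, 74}
dispatch next → 42; now {60, 65, 68, 69, 71, 73, 74}
insert 44 → {44, 60, 65, 68, 69, 71, 73, 74}
insert 66 → {44, 60, 65, 66, 68, 69, 71, 73, 74}
insert 56 → {44, 56, 60, 65, 66, 68, 69, 71, 73, 74}
insert 59 → {44, 56, 59, 60, 65, 66, 68, 69, 71, 73, 74}
dispatch next → 44; now {56, 59, 60, 65, 66, 68, 69, 71, 73, 74}
insert 43 → {43, 56, 59, 60, 65, 66, 68, 69, 71, 73, 74}
dispatch next → 43; now {56, 59, 60, 65, 66, 68, 69, 71, 73, 74}
insert 49 → {49, 56, 59, 60, 65, 66, 68, 69, 71, 73, 74}
insert 61 → {49, 56, 59, 60, 61, 65, 66, 68, 69, 71, 73, 74}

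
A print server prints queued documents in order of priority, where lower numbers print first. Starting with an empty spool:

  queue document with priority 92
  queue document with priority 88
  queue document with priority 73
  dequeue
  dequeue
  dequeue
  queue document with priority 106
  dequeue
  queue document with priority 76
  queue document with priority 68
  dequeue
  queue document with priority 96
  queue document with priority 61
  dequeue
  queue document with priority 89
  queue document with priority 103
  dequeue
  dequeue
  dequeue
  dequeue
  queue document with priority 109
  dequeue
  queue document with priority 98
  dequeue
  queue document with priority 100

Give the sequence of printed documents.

insert 92 → {92}
insert 88 → {88, 92}
insert 73 → {73, 88, 92}
dequeue → 73; now {88, 92}
dequeue → 88; now {92}
dequeue → 92; now {}
insert 106 → {106}
dequeue → 106; now {}
insert 76 → {76}
insert 68 → {68, 76}
dequeue → 68; now {76}
insert 96 → {76, 96}
insert 61 → {61, 76, 96}
dequeue → 61; now {76, 96}
insert 89 → {76, 89, 96}
insert 103 → {76, 89, 96, 103}
dequeue → 76; now {89, 96, 103}
dequeue → 89; now {96, 103}
dequeue → 96; now {103}
dequeue → 103; now {}
insert 109 → {109}
dequeue → 109; now {}
insert 98 → {98}
dequeue → 98; now {}
insert 100 → {100}

[73, 88, 92, 106, 68, 61, 76, 89, 96, 103, 109, 98]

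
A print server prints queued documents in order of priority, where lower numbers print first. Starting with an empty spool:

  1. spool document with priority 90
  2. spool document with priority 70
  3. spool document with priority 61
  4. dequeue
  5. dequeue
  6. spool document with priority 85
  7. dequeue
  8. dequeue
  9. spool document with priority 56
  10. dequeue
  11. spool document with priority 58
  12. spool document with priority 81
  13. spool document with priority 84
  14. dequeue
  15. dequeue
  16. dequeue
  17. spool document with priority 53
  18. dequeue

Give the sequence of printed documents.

61, 70, 85, 90, 56, 58, 81, 84, 53

insert 90 → {90}
insert 70 → {70, 90}
insert 61 → {61, 70, 90}
dequeue → 61; now {70, 90}
dequeue → 70; now {90}
insert 85 → {85, 90}
dequeue → 85; now {90}
dequeue → 90; now {}
insert 56 → {56}
dequeue → 56; now {}
insert 58 → {58}
insert 81 → {58, 81}
insert 84 → {58, 81, 84}
dequeue → 58; now {81, 84}
dequeue → 81; now {84}
dequeue → 84; now {}
insert 53 → {53}
dequeue → 53; now {}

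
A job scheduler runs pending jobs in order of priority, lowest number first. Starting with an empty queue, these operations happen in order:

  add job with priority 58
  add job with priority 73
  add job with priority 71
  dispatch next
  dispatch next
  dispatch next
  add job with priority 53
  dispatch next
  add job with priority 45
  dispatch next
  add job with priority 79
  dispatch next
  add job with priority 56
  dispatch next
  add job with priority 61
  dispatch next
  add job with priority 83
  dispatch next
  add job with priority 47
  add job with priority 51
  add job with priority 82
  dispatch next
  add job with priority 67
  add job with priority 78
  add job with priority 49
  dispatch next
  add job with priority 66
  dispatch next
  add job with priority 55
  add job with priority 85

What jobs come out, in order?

58, 71, 73, 53, 45, 79, 56, 61, 83, 47, 49, 51

insert 58 → {58}
insert 73 → {58, 73}
insert 71 → {58, 71, 73}
dispatch next → 58; now {71, 73}
dispatch next → 71; now {73}
dispatch next → 73; now {}
insert 53 → {53}
dispatch next → 53; now {}
insert 45 → {45}
dispatch next → 45; now {}
insert 79 → {79}
dispatch next → 79; now {}
insert 56 → {56}
dispatch next → 56; now {}
insert 61 → {61}
dispatch next → 61; now {}
insert 83 → {83}
dispatch next → 83; now {}
insert 47 → {47}
insert 51 → {47, 51}
insert 82 → {47, 51, 82}
dispatch next → 47; now {51, 82}
insert 67 → {51, 67, 82}
insert 78 → {51, 67, 78, 82}
insert 49 → {49, 51, 67, 78, 82}
dispatch next → 49; now {51, 67, 78, 82}
insert 66 → {51, 66, 67, 78, 82}
dispatch next → 51; now {66, 67, 78, 82}
insert 55 → {55, 66, 67, 78, 82}
insert 85 → {55, 66, 67, 78, 82, 85}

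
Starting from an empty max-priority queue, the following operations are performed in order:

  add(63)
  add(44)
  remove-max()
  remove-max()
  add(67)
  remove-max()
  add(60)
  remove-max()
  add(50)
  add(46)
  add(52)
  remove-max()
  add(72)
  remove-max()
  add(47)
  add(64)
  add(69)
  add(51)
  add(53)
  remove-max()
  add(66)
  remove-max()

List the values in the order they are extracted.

insert 63 → {63}
insert 44 → {63, 44}
remove-max → 63; now {44}
remove-max → 44; now {}
insert 67 → {67}
remove-max → 67; now {}
insert 60 → {60}
remove-max → 60; now {}
insert 50 → {50}
insert 46 → {50, 46}
insert 52 → {52, 50, 46}
remove-max → 52; now {50, 46}
insert 72 → {72, 50, 46}
remove-max → 72; now {50, 46}
insert 47 → {50, 47, 46}
insert 64 → {64, 50, 47, 46}
insert 69 → {69, 64, 50, 47, 46}
insert 51 → {69, 64, 51, 50, 47, 46}
insert 53 → {69, 64, 53, 51, 50, 47, 46}
remove-max → 69; now {64, 53, 51, 50, 47, 46}
insert 66 → {66, 64, 53, 51, 50, 47, 46}
remove-max → 66; now {64, 53, 51, 50, 47, 46}

[63, 44, 67, 60, 52, 72, 69, 66]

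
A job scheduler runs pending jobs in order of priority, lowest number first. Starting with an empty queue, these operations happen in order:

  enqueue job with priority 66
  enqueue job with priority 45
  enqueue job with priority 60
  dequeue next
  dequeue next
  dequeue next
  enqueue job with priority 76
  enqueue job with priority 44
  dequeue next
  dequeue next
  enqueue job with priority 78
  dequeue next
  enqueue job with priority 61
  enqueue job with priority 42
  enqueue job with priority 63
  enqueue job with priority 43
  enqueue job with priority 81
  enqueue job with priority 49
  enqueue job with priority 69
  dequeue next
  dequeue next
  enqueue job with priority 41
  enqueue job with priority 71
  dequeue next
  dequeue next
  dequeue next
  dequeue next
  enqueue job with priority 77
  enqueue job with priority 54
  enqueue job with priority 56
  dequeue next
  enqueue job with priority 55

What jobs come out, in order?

insert 66 → {66}
insert 45 → {45, 66}
insert 60 → {45, 60, 66}
dequeue next → 45; now {60, 66}
dequeue next → 60; now {66}
dequeue next → 66; now {}
insert 76 → {76}
insert 44 → {44, 76}
dequeue next → 44; now {76}
dequeue next → 76; now {}
insert 78 → {78}
dequeue next → 78; now {}
insert 61 → {61}
insert 42 → {42, 61}
insert 63 → {42, 61, 63}
insert 43 → {42, 43, 61, 63}
insert 81 → {42, 43, 61, 63, 81}
insert 49 → {42, 43, 49, 61, 63, 81}
insert 69 → {42, 43, 49, 61, 63, 69, 81}
dequeue next → 42; now {43, 49, 61, 63, 69, 81}
dequeue next → 43; now {49, 61, 63, 69, 81}
insert 41 → {41, 49, 61, 63, 69, 81}
insert 71 → {41, 49, 61, 63, 69, 71, 81}
dequeue next → 41; now {49, 61, 63, 69, 71, 81}
dequeue next → 49; now {61, 63, 69, 71, 81}
dequeue next → 61; now {63, 69, 71, 81}
dequeue next → 63; now {69, 71, 81}
insert 77 → {69, 71, 77, 81}
insert 54 → {54, 69, 71, 77, 81}
insert 56 → {54, 56, 69, 71, 77, 81}
dequeue next → 54; now {56, 69, 71, 77, 81}
insert 55 → {55, 56, 69, 71, 77, 81}

45 → 60 → 66 → 44 → 76 → 78 → 42 → 43 → 41 → 49 → 61 → 63 → 54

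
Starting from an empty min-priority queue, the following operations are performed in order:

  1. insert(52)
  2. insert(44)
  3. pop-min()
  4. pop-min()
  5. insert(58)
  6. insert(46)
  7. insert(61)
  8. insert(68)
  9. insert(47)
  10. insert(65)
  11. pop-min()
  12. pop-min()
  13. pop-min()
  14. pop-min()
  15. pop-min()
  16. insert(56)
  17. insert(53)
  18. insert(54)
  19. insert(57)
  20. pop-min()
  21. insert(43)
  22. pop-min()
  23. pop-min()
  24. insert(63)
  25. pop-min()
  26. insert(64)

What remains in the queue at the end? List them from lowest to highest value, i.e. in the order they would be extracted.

57, 63, 64, 68

insert 52 → {52}
insert 44 → {44, 52}
pop-min → 44; now {52}
pop-min → 52; now {}
insert 58 → {58}
insert 46 → {46, 58}
insert 61 → {46, 58, 61}
insert 68 → {46, 58, 61, 68}
insert 47 → {46, 47, 58, 61, 68}
insert 65 → {46, 47, 58, 61, 65, 68}
pop-min → 46; now {47, 58, 61, 65, 68}
pop-min → 47; now {58, 61, 65, 68}
pop-min → 58; now {61, 65, 68}
pop-min → 61; now {65, 68}
pop-min → 65; now {68}
insert 56 → {56, 68}
insert 53 → {53, 56, 68}
insert 54 → {53, 54, 56, 68}
insert 57 → {53, 54, 56, 57, 68}
pop-min → 53; now {54, 56, 57, 68}
insert 43 → {43, 54, 56, 57, 68}
pop-min → 43; now {54, 56, 57, 68}
pop-min → 54; now {56, 57, 68}
insert 63 → {56, 57, 63, 68}
pop-min → 56; now {57, 63, 68}
insert 64 → {57, 63, 64, 68}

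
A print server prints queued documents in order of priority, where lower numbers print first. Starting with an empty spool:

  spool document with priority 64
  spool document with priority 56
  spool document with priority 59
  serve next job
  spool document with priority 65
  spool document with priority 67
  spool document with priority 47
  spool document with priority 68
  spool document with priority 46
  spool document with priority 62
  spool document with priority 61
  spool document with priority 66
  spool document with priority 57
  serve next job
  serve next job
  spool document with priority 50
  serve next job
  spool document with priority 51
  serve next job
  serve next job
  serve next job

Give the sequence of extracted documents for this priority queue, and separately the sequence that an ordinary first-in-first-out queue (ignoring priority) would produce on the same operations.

insert 64 → {64}
insert 56 → {56, 64}
insert 59 → {56, 59, 64}
serve next job → 56; now {59, 64}
insert 65 → {59, 64, 65}
insert 67 → {59, 64, 65, 67}
insert 47 → {47, 59, 64, 65, 67}
insert 68 → {47, 59, 64, 65, 67, 68}
insert 46 → {46, 47, 59, 64, 65, 67, 68}
insert 62 → {46, 47, 59, 62, 64, 65, 67, 68}
insert 61 → {46, 47, 59, 61, 62, 64, 65, 67, 68}
insert 66 → {46, 47, 59, 61, 62, 64, 65, 66, 67, 68}
insert 57 → {46, 47, 57, 59, 61, 62, 64, 65, 66, 67, 68}
serve next job → 46; now {47, 57, 59, 61, 62, 64, 65, 66, 67, 68}
serve next job → 47; now {57, 59, 61, 62, 64, 65, 66, 67, 68}
insert 50 → {50, 57, 59, 61, 62, 64, 65, 66, 67, 68}
serve next job → 50; now {57, 59, 61, 62, 64, 65, 66, 67, 68}
insert 51 → {51, 57, 59, 61, 62, 64, 65, 66, 67, 68}
serve next job → 51; now {57, 59, 61, 62, 64, 65, 66, 67, 68}
serve next job → 57; now {59, 61, 62, 64, 65, 66, 67, 68}
serve next job → 59; now {61, 62, 64, 65, 66, 67, 68}

priority queue: 56 → 46 → 47 → 50 → 51 → 57 → 59; FIFO queue: [64, 56, 59, 65, 67, 47, 68]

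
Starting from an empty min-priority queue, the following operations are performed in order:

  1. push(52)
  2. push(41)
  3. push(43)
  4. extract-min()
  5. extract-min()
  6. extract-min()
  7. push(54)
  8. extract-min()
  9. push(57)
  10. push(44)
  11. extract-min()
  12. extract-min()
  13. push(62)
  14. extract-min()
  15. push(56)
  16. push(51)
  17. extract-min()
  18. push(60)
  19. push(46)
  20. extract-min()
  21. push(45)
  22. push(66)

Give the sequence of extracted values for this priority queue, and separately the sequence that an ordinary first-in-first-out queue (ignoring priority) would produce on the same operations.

priority queue: 41 → 43 → 52 → 54 → 44 → 57 → 62 → 51 → 46; FIFO queue: [52, 41, 43, 54, 57, 44, 62, 56, 51]

insert 52 → {52}
insert 41 → {41, 52}
insert 43 → {41, 43, 52}
extract-min → 41; now {43, 52}
extract-min → 43; now {52}
extract-min → 52; now {}
insert 54 → {54}
extract-min → 54; now {}
insert 57 → {57}
insert 44 → {44, 57}
extract-min → 44; now {57}
extract-min → 57; now {}
insert 62 → {62}
extract-min → 62; now {}
insert 56 → {56}
insert 51 → {51, 56}
extract-min → 51; now {56}
insert 60 → {56, 60}
insert 46 → {46, 56, 60}
extract-min → 46; now {56, 60}
insert 45 → {45, 56, 60}
insert 66 → {45, 56, 60, 66}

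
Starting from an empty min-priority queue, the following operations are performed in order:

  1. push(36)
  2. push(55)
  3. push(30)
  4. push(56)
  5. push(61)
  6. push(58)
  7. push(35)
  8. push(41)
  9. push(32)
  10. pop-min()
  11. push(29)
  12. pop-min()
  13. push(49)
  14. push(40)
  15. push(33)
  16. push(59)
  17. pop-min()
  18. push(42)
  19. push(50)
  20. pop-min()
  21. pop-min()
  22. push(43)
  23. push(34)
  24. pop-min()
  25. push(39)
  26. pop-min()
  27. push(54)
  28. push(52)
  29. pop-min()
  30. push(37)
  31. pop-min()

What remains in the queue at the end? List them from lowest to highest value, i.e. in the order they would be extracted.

40, 41, 42, 43, 49, 50, 52, 54, 55, 56, 58, 59, 61

insert 36 → {36}
insert 55 → {36, 55}
insert 30 → {30, 36, 55}
insert 56 → {30, 36, 55, 56}
insert 61 → {30, 36, 55, 56, 61}
insert 58 → {30, 36, 55, 56, 58, 61}
insert 35 → {30, 35, 36, 55, 56, 58, 61}
insert 41 → {30, 35, 36, 41, 55, 56, 58, 61}
insert 32 → {30, 32, 35, 36, 41, 55, 56, 58, 61}
pop-min → 30; now {32, 35, 36, 41, 55, 56, 58, 61}
insert 29 → {29, 32, 35, 36, 41, 55, 56, 58, 61}
pop-min → 29; now {32, 35, 36, 41, 55, 56, 58, 61}
insert 49 → {32, 35, 36, 41, 49, 55, 56, 58, 61}
insert 40 → {32, 35, 36, 40, 41, 49, 55, 56, 58, 61}
insert 33 → {32, 33, 35, 36, 40, 41, 49, 55, 56, 58, 61}
insert 59 → {32, 33, 35, 36, 40, 41, 49, 55, 56, 58, 59, 61}
pop-min → 32; now {33, 35, 36, 40, 41, 49, 55, 56, 58, 59, 61}
insert 42 → {33, 35, 36, 40, 41, 42, 49, 55, 56, 58, 59, 61}
insert 50 → {33, 35, 36, 40, 41, 42, 49, 50, 55, 56, 58, 59, 61}
pop-min → 33; now {35, 36, 40, 41, 42, 49, 50, 55, 56, 58, 59, 61}
pop-min → 35; now {36, 40, 41, 42, 49, 50, 55, 56, 58, 59, 61}
insert 43 → {36, 40, 41, 42, 43, 49, 50, 55, 56, 58, 59, 61}
insert 34 → {34, 36, 40, 41, 42, 43, 49, 50, 55, 56, 58, 59, 61}
pop-min → 34; now {36, 40, 41, 42, 43, 49, 50, 55, 56, 58, 59, 61}
insert 39 → {36, 39, 40, 41, 42, 43, 49, 50, 55, 56, 58, 59, 61}
pop-min → 36; now {39, 40, 41, 42, 43, 49, 50, 55, 56, 58, 59, 61}
insert 54 → {39, 40, 41, 42, 43, 49, 50, 54, 55, 56, 58, 59, 61}
insert 52 → {39, 40, 41, 42, 43, 49, 50, 52, 54, 55, 56, 58, 59, 61}
pop-min → 39; now {40, 41, 42, 43, 49, 50, 52, 54, 55, 56, 58, 59, 61}
insert 37 → {37, 40, 41, 42, 43, 49, 50, 52, 54, 55, 56, 58, 59, 61}
pop-min → 37; now {40, 41, 42, 43, 49, 50, 52, 54, 55, 56, 58, 59, 61}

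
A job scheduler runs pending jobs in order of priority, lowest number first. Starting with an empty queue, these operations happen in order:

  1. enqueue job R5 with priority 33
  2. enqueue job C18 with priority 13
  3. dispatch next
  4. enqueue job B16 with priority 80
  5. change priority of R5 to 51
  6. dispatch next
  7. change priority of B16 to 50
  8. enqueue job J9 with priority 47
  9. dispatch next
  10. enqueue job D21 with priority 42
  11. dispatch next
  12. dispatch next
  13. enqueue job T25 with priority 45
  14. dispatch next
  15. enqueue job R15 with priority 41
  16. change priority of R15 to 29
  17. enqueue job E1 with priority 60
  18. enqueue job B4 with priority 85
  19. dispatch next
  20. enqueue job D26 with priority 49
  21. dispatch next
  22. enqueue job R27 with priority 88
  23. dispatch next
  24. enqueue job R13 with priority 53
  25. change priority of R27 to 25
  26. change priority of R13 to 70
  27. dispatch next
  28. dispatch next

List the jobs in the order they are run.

add R5 (priority 33) → {R5:33}
add C18 (priority 13) → {C18:13, R5:33}
dispatch next → C18; now {R5:33}
add B16 (priority 80) → {R5:33, B16:80}
update R5 to priority 51 → {R5:51, B16:80}
dispatch next → R5; now {B16:80}
update B16 to priority 50 → {B16:50}
add J9 (priority 47) → {J9:47, B16:50}
dispatch next → J9; now {B16:50}
add D21 (priority 42) → {D21:42, B16:50}
dispatch next → D21; now {B16:50}
dispatch next → B16; now {}
add T25 (priority 45) → {T25:45}
dispatch next → T25; now {}
add R15 (priority 41) → {R15:41}
update R15 to priority 29 → {R15:29}
add E1 (priority 60) → {R15:29, E1:60}
add B4 (priority 85) → {R15:29, E1:60, B4:85}
dispatch next → R15; now {E1:60, B4:85}
add D26 (priority 49) → {D26:49, E1:60, B4:85}
dispatch next → D26; now {E1:60, B4:85}
add R27 (priority 88) → {E1:60, B4:85, R27:88}
dispatch next → E1; now {B4:85, R27:88}
add R13 (priority 53) → {R13:53, B4:85, R27:88}
update R27 to priority 25 → {R27:25, R13:53, B4:85}
update R13 to priority 70 → {R27:25, R13:70, B4:85}
dispatch next → R27; now {R13:70, B4:85}
dispatch next → R13; now {B4:85}

C18, R5, J9, D21, B16, T25, R15, D26, E1, R27, R13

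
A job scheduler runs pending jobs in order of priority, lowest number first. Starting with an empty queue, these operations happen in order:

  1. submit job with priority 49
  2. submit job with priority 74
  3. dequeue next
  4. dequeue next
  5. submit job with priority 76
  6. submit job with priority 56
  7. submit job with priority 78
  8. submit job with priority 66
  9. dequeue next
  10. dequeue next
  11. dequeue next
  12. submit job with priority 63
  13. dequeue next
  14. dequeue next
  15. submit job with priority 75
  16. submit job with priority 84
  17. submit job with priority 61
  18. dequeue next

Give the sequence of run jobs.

49 → 74 → 56 → 66 → 76 → 63 → 78 → 61

insert 49 → {49}
insert 74 → {49, 74}
dequeue next → 49; now {74}
dequeue next → 74; now {}
insert 76 → {76}
insert 56 → {56, 76}
insert 78 → {56, 76, 78}
insert 66 → {56, 66, 76, 78}
dequeue next → 56; now {66, 76, 78}
dequeue next → 66; now {76, 78}
dequeue next → 76; now {78}
insert 63 → {63, 78}
dequeue next → 63; now {78}
dequeue next → 78; now {}
insert 75 → {75}
insert 84 → {75, 84}
insert 61 → {61, 75, 84}
dequeue next → 61; now {75, 84}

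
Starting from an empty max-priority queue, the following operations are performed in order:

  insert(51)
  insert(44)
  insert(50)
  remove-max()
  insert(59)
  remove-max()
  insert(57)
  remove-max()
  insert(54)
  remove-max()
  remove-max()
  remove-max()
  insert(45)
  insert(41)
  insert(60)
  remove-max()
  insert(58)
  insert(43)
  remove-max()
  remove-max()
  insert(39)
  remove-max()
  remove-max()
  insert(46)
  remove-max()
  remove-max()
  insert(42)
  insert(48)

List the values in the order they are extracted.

51 → 59 → 57 → 54 → 50 → 44 → 60 → 58 → 45 → 43 → 41 → 46 → 39

insert 51 → {51}
insert 44 → {51, 44}
insert 50 → {51, 50, 44}
remove-max → 51; now {50, 44}
insert 59 → {59, 50, 44}
remove-max → 59; now {50, 44}
insert 57 → {57, 50, 44}
remove-max → 57; now {50, 44}
insert 54 → {54, 50, 44}
remove-max → 54; now {50, 44}
remove-max → 50; now {44}
remove-max → 44; now {}
insert 45 → {45}
insert 41 → {45, 41}
insert 60 → {60, 45, 41}
remove-max → 60; now {45, 41}
insert 58 → {58, 45, 41}
insert 43 → {58, 45, 43, 41}
remove-max → 58; now {45, 43, 41}
remove-max → 45; now {43, 41}
insert 39 → {43, 41, 39}
remove-max → 43; now {41, 39}
remove-max → 41; now {39}
insert 46 → {46, 39}
remove-max → 46; now {39}
remove-max → 39; now {}
insert 42 → {42}
insert 48 → {48, 42}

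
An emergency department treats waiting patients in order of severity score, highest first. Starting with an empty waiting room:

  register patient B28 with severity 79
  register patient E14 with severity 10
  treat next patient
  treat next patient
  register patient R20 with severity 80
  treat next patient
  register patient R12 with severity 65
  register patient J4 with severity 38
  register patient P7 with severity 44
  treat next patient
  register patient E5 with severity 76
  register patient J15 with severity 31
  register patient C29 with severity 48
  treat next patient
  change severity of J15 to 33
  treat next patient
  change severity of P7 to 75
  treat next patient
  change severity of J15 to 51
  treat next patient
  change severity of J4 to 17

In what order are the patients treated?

add B28 (severity 79) → {B28:79}
add E14 (severity 10) → {B28:79, E14:10}
treat next patient → B28; now {E14:10}
treat next patient → E14; now {}
add R20 (severity 80) → {R20:80}
treat next patient → R20; now {}
add R12 (severity 65) → {R12:65}
add J4 (severity 38) → {R12:65, J4:38}
add P7 (severity 44) → {R12:65, P7:44, J4:38}
treat next patient → R12; now {P7:44, J4:38}
add E5 (severity 76) → {E5:76, P7:44, J4:38}
add J15 (severity 31) → {E5:76, P7:44, J4:38, J15:31}
add C29 (severity 48) → {E5:76, C29:48, P7:44, J4:38, J15:31}
treat next patient → E5; now {C29:48, P7:44, J4:38, J15:31}
update J15 to severity 33 → {C29:48, P7:44, J4:38, J15:33}
treat next patient → C29; now {P7:44, J4:38, J15:33}
update P7 to severity 75 → {P7:75, J4:38, J15:33}
treat next patient → P7; now {J4:38, J15:33}
update J15 to severity 51 → {J15:51, J4:38}
treat next patient → J15; now {J4:38}
update J4 to severity 17 → {J4:17}

B28, E14, R20, R12, E5, C29, P7, J15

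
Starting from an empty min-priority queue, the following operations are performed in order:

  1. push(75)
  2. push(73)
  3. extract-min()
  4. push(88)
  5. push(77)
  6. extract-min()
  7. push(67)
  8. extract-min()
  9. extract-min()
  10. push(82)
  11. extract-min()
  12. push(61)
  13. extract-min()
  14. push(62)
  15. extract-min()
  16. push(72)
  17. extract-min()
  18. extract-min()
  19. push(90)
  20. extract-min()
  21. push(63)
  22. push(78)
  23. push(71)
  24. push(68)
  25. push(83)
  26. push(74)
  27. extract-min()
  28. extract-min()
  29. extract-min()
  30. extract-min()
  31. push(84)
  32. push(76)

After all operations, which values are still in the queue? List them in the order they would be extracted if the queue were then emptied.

insert 75 → {75}
insert 73 → {73, 75}
extract-min → 73; now {75}
insert 88 → {75, 88}
insert 77 → {75, 77, 88}
extract-min → 75; now {77, 88}
insert 67 → {67, 77, 88}
extract-min → 67; now {77, 88}
extract-min → 77; now {88}
insert 82 → {82, 88}
extract-min → 82; now {88}
insert 61 → {61, 88}
extract-min → 61; now {88}
insert 62 → {62, 88}
extract-min → 62; now {88}
insert 72 → {72, 88}
extract-min → 72; now {88}
extract-min → 88; now {}
insert 90 → {90}
extract-min → 90; now {}
insert 63 → {63}
insert 78 → {63, 78}
insert 71 → {63, 71, 78}
insert 68 → {63, 68, 71, 78}
insert 83 → {63, 68, 71, 78, 83}
insert 74 → {63, 68, 71, 74, 78, 83}
extract-min → 63; now {68, 71, 74, 78, 83}
extract-min → 68; now {71, 74, 78, 83}
extract-min → 71; now {74, 78, 83}
extract-min → 74; now {78, 83}
insert 84 → {78, 83, 84}
insert 76 → {76, 78, 83, 84}

76 → 78 → 83 → 84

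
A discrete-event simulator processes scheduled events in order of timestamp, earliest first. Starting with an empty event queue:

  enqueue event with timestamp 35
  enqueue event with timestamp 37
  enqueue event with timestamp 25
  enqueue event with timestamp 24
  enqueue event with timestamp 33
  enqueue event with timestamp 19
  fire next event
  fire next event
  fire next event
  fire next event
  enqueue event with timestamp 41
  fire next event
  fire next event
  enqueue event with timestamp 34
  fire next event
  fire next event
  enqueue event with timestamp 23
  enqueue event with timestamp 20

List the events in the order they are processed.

19 → 24 → 25 → 33 → 35 → 37 → 34 → 41

insert 35 → {35}
insert 37 → {35, 37}
insert 25 → {25, 35, 37}
insert 24 → {24, 25, 35, 37}
insert 33 → {24, 25, 33, 35, 37}
insert 19 → {19, 24, 25, 33, 35, 37}
fire next event → 19; now {24, 25, 33, 35, 37}
fire next event → 24; now {25, 33, 35, 37}
fire next event → 25; now {33, 35, 37}
fire next event → 33; now {35, 37}
insert 41 → {35, 37, 41}
fire next event → 35; now {37, 41}
fire next event → 37; now {41}
insert 34 → {34, 41}
fire next event → 34; now {41}
fire next event → 41; now {}
insert 23 → {23}
insert 20 → {20, 23}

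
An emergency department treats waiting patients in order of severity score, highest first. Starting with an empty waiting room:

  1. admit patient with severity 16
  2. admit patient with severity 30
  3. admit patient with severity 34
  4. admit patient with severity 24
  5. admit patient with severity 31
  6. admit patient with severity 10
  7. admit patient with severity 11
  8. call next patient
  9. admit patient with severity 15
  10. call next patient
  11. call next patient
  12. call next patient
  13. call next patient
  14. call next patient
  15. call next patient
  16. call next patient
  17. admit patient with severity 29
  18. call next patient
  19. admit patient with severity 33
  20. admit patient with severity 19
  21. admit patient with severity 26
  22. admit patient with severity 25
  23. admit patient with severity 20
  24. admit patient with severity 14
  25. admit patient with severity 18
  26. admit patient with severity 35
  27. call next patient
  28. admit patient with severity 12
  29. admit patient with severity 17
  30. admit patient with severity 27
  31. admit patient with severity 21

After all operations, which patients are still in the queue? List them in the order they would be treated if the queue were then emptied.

[33, 27, 26, 25, 21, 20, 19, 18, 17, 14, 12]

insert 16 → {16}
insert 30 → {30, 16}
insert 34 → {34, 30, 16}
insert 24 → {34, 30, 24, 16}
insert 31 → {34, 31, 30, 24, 16}
insert 10 → {34, 31, 30, 24, 16, 10}
insert 11 → {34, 31, 30, 24, 16, 11, 10}
call next patient → 34; now {31, 30, 24, 16, 11, 10}
insert 15 → {31, 30, 24, 16, 15, 11, 10}
call next patient → 31; now {30, 24, 16, 15, 11, 10}
call next patient → 30; now {24, 16, 15, 11, 10}
call next patient → 24; now {16, 15, 11, 10}
call next patient → 16; now {15, 11, 10}
call next patient → 15; now {11, 10}
call next patient → 11; now {10}
call next patient → 10; now {}
insert 29 → {29}
call next patient → 29; now {}
insert 33 → {33}
insert 19 → {33, 19}
insert 26 → {33, 26, 19}
insert 25 → {33, 26, 25, 19}
insert 20 → {33, 26, 25, 20, 19}
insert 14 → {33, 26, 25, 20, 19, 14}
insert 18 → {33, 26, 25, 20, 19, 18, 14}
insert 35 → {35, 33, 26, 25, 20, 19, 18, 14}
call next patient → 35; now {33, 26, 25, 20, 19, 18, 14}
insert 12 → {33, 26, 25, 20, 19, 18, 14, 12}
insert 17 → {33, 26, 25, 20, 19, 18, 17, 14, 12}
insert 27 → {33, 27, 26, 25, 20, 19, 18, 17, 14, 12}
insert 21 → {33, 27, 26, 25, 21, 20, 19, 18, 17, 14, 12}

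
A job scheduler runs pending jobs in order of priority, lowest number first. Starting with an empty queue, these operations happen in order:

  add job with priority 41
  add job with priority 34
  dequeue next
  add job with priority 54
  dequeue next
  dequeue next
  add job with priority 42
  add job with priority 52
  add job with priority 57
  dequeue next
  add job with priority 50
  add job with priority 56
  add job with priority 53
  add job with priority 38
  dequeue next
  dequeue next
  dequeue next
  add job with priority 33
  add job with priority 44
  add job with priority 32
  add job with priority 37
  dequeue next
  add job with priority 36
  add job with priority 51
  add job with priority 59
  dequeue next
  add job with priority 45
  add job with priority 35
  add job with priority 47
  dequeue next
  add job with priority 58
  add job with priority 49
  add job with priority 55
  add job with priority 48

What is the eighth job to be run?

insert 41 → {41}
insert 34 → {34, 41}
dequeue next → 34; now {41}
insert 54 → {41, 54}
dequeue next → 41; now {54}
dequeue next → 54; now {}
insert 42 → {42}
insert 52 → {42, 52}
insert 57 → {42, 52, 57}
dequeue next → 42; now {52, 57}
insert 50 → {50, 52, 57}
insert 56 → {50, 52, 56, 57}
insert 53 → {50, 52, 53, 56, 57}
insert 38 → {38, 50, 52, 53, 56, 57}
dequeue next → 38; now {50, 52, 53, 56, 57}
dequeue next → 50; now {52, 53, 56, 57}
dequeue next → 52; now {53, 56, 57}
insert 33 → {33, 53, 56, 57}
insert 44 → {33, 44, 53, 56, 57}
insert 32 → {32, 33, 44, 53, 56, 57}
insert 37 → {32, 33, 37, 44, 53, 56, 57}
dequeue next → 32; now {33, 37, 44, 53, 56, 57}
insert 36 → {33, 36, 37, 44, 53, 56, 57}
insert 51 → {33, 36, 37, 44, 51, 53, 56, 57}
insert 59 → {33, 36, 37, 44, 51, 53, 56, 57, 59}
dequeue next → 33; now {36, 37, 44, 51, 53, 56, 57, 59}
insert 45 → {36, 37, 44, 45, 51, 53, 56, 57, 59}
insert 35 → {35, 36, 37, 44, 45, 51, 53, 56, 57, 59}
insert 47 → {35, 36, 37, 44, 45, 47, 51, 53, 56, 57, 59}
dequeue next → 35; now {36, 37, 44, 45, 47, 51, 53, 56, 57, 59}
insert 58 → {36, 37, 44, 45, 47, 51, 53, 56, 57, 58, 59}
insert 49 → {36, 37, 44, 45, 47, 49, 51, 53, 56, 57, 58, 59}
insert 55 → {36, 37, 44, 45, 47, 49, 51, 53, 55, 56, 57, 58, 59}
insert 48 → {36, 37, 44, 45, 47, 48, 49, 51, 53, 55, 56, 57, 58, 59}

32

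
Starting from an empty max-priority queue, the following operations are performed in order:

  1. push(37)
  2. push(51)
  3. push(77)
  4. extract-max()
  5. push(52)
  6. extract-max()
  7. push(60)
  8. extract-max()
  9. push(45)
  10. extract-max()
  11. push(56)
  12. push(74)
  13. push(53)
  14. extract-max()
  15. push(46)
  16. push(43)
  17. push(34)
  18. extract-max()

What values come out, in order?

insert 37 → {37}
insert 51 → {51, 37}
insert 77 → {77, 51, 37}
extract-max → 77; now {51, 37}
insert 52 → {52, 51, 37}
extract-max → 52; now {51, 37}
insert 60 → {60, 51, 37}
extract-max → 60; now {51, 37}
insert 45 → {51, 45, 37}
extract-max → 51; now {45, 37}
insert 56 → {56, 45, 37}
insert 74 → {74, 56, 45, 37}
insert 53 → {74, 56, 53, 45, 37}
extract-max → 74; now {56, 53, 45, 37}
insert 46 → {56, 53, 46, 45, 37}
insert 43 → {56, 53, 46, 45, 43, 37}
insert 34 → {56, 53, 46, 45, 43, 37, 34}
extract-max → 56; now {53, 46, 45, 43, 37, 34}

[77, 52, 60, 51, 74, 56]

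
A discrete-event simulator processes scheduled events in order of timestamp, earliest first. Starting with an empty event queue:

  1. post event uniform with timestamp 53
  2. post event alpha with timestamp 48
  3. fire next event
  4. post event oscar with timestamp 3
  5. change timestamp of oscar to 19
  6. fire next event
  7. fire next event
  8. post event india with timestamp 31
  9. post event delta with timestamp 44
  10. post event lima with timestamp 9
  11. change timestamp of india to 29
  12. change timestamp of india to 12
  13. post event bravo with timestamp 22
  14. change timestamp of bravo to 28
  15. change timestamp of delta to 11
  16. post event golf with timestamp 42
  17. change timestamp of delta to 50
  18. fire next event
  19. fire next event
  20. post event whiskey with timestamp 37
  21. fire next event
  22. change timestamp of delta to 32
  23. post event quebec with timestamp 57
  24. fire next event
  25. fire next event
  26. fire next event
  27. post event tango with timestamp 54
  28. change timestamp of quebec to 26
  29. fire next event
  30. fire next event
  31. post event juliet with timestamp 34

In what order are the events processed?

alpha, oscar, uniform, lima, india, bravo, delta, whiskey, golf, quebec, tango

add uniform (timestamp 53) → {uniform:53}
add alpha (timestamp 48) → {alpha:48, uniform:53}
fire next event → alpha; now {uniform:53}
add oscar (timestamp 3) → {oscar:3, uniform:53}
update oscar to timestamp 19 → {oscar:19, uniform:53}
fire next event → oscar; now {uniform:53}
fire next event → uniform; now {}
add india (timestamp 31) → {india:31}
add delta (timestamp 44) → {india:31, delta:44}
add lima (timestamp 9) → {lima:9, india:31, delta:44}
update india to timestamp 29 → {lima:9, india:29, delta:44}
update india to timestamp 12 → {lima:9, india:12, delta:44}
add bravo (timestamp 22) → {lima:9, india:12, bravo:22, delta:44}
update bravo to timestamp 28 → {lima:9, india:12, bravo:28, delta:44}
update delta to timestamp 11 → {lima:9, delta:11, india:12, bravo:28}
add golf (timestamp 42) → {lima:9, delta:11, india:12, bravo:28, golf:42}
update delta to timestamp 50 → {lima:9, india:12, bravo:28, golf:42, delta:50}
fire next event → lima; now {india:12, bravo:28, golf:42, delta:50}
fire next event → india; now {bravo:28, golf:42, delta:50}
add whiskey (timestamp 37) → {bravo:28, whiskey:37, golf:42, delta:50}
fire next event → bravo; now {whiskey:37, golf:42, delta:50}
update delta to timestamp 32 → {delta:32, whiskey:37, golf:42}
add quebec (timestamp 57) → {delta:32, whiskey:37, golf:42, quebec:57}
fire next event → delta; now {whiskey:37, golf:42, quebec:57}
fire next event → whiskey; now {golf:42, quebec:57}
fire next event → golf; now {quebec:57}
add tango (timestamp 54) → {tango:54, quebec:57}
update quebec to timestamp 26 → {quebec:26, tango:54}
fire next event → quebec; now {tango:54}
fire next event → tango; now {}
add juliet (timestamp 34) → {juliet:34}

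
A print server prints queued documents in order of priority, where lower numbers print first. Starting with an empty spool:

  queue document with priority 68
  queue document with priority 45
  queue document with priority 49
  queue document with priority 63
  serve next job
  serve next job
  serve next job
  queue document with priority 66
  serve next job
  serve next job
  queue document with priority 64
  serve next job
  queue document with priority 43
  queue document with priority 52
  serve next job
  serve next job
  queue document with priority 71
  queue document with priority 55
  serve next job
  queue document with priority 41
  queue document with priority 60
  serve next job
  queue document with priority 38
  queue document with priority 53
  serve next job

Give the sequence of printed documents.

45 → 49 → 63 → 66 → 68 → 64 → 43 → 52 → 55 → 41 → 38

insert 68 → {68}
insert 45 → {45, 68}
insert 49 → {45, 49, 68}
insert 63 → {45, 49, 63, 68}
serve next job → 45; now {49, 63, 68}
serve next job → 49; now {63, 68}
serve next job → 63; now {68}
insert 66 → {66, 68}
serve next job → 66; now {68}
serve next job → 68; now {}
insert 64 → {64}
serve next job → 64; now {}
insert 43 → {43}
insert 52 → {43, 52}
serve next job → 43; now {52}
serve next job → 52; now {}
insert 71 → {71}
insert 55 → {55, 71}
serve next job → 55; now {71}
insert 41 → {41, 71}
insert 60 → {41, 60, 71}
serve next job → 41; now {60, 71}
insert 38 → {38, 60, 71}
insert 53 → {38, 53, 60, 71}
serve next job → 38; now {53, 60, 71}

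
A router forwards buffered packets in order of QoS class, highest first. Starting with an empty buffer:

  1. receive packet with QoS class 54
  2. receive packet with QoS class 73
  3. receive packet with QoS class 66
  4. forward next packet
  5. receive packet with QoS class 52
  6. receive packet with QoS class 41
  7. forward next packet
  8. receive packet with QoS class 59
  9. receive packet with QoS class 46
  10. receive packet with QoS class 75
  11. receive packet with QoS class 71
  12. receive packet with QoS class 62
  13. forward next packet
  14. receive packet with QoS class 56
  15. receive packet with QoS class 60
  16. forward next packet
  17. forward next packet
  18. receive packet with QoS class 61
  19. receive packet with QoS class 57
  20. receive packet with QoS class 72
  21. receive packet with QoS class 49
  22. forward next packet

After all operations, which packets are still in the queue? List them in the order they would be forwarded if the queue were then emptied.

[61, 60, 59, 57, 56, 54, 52, 49, 46, 41]

insert 54 → {54}
insert 73 → {73, 54}
insert 66 → {73, 66, 54}
forward next packet → 73; now {66, 54}
insert 52 → {66, 54, 52}
insert 41 → {66, 54, 52, 41}
forward next packet → 66; now {54, 52, 41}
insert 59 → {59, 54, 52, 41}
insert 46 → {59, 54, 52, 46, 41}
insert 75 → {75, 59, 54, 52, 46, 41}
insert 71 → {75, 71, 59, 54, 52, 46, 41}
insert 62 → {75, 71, 62, 59, 54, 52, 46, 41}
forward next packet → 75; now {71, 62, 59, 54, 52, 46, 41}
insert 56 → {71, 62, 59, 56, 54, 52, 46, 41}
insert 60 → {71, 62, 60, 59, 56, 54, 52, 46, 41}
forward next packet → 71; now {62, 60, 59, 56, 54, 52, 46, 41}
forward next packet → 62; now {60, 59, 56, 54, 52, 46, 41}
insert 61 → {61, 60, 59, 56, 54, 52, 46, 41}
insert 57 → {61, 60, 59, 57, 56, 54, 52, 46, 41}
insert 72 → {72, 61, 60, 59, 57, 56, 54, 52, 46, 41}
insert 49 → {72, 61, 60, 59, 57, 56, 54, 52, 49, 46, 41}
forward next packet → 72; now {61, 60, 59, 57, 56, 54, 52, 49, 46, 41}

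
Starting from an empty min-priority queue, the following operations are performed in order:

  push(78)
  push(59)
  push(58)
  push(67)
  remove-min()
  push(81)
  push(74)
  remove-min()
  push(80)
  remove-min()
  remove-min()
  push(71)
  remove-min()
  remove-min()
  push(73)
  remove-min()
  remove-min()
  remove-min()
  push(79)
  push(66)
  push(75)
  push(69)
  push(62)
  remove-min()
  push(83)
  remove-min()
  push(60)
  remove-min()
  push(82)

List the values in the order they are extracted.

58, 59, 67, 74, 71, 78, 73, 80, 81, 62, 66, 60

insert 78 → {78}
insert 59 → {59, 78}
insert 58 → {58, 59, 78}
insert 67 → {58, 59, 67, 78}
remove-min → 58; now {59, 67, 78}
insert 81 → {59, 67, 78, 81}
insert 74 → {59, 67, 74, 78, 81}
remove-min → 59; now {67, 74, 78, 81}
insert 80 → {67, 74, 78, 80, 81}
remove-min → 67; now {74, 78, 80, 81}
remove-min → 74; now {78, 80, 81}
insert 71 → {71, 78, 80, 81}
remove-min → 71; now {78, 80, 81}
remove-min → 78; now {80, 81}
insert 73 → {73, 80, 81}
remove-min → 73; now {80, 81}
remove-min → 80; now {81}
remove-min → 81; now {}
insert 79 → {79}
insert 66 → {66, 79}
insert 75 → {66, 75, 79}
insert 69 → {66, 69, 75, 79}
insert 62 → {62, 66, 69, 75, 79}
remove-min → 62; now {66, 69, 75, 79}
insert 83 → {66, 69, 75, 79, 83}
remove-min → 66; now {69, 75, 79, 83}
insert 60 → {60, 69, 75, 79, 83}
remove-min → 60; now {69, 75, 79, 83}
insert 82 → {69, 75, 79, 82, 83}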